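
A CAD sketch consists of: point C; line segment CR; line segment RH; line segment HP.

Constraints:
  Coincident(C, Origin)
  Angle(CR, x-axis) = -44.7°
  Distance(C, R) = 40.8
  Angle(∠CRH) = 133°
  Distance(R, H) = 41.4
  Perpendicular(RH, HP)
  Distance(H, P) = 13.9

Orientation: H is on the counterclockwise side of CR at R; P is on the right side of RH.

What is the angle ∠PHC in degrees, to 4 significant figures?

113.3°

∠CRH = 133.0°, so RH runs at -44.7° + (180° − 133.0°) = 2.300° from the x-axis; with |RH| = 41.4, H = R + 41.4·(cos 2.300°, sin 2.300°) = (70.37, -27.04). RH is perpendicular to HP; with |HP| = 13.9 on the right of RH, P = H + 13.9·(0.04013, -0.9992) = (70.93, -40.93). Then cos ∠PHC = HP·HC / (|HP||HC|), giving 113.3°.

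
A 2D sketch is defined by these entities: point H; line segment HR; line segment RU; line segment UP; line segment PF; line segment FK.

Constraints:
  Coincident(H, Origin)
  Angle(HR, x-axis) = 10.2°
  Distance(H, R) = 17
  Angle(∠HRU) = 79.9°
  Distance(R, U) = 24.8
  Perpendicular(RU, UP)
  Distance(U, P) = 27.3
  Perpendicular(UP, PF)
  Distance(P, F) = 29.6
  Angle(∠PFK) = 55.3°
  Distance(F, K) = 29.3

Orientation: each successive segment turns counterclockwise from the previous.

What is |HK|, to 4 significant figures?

16.19

H is at the origin; HR runs at 10.2° with length 17.0, so R = (16.73, 3.010). ∠HRU = 79.9° gives RU at 110.3° from the x-axis; with |RU| = 24.8, U = (8.127, 26.27). RU is perpendicular to UP, so UP runs at -159.7°; with |UP| = 27.3, P = (-17.48, 16.80). UP is perpendicular to PF, so PF runs at -69.70°; with |PF| = 29.6, F = (-7.208, -10.96). ∠PFK = 55.3° gives FK at 55.00° from the x-axis; with |FK| = 29.3, K = (9.598, 13.04). Then |HK| = |K − H| = 16.19.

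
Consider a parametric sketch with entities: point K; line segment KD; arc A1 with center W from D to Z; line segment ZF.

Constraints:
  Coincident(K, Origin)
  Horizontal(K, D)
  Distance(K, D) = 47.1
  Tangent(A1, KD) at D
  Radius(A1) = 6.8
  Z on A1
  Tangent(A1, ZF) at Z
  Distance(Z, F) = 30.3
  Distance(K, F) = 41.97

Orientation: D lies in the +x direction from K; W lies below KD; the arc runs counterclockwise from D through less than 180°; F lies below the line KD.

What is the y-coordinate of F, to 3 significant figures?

-31.3

K is at the origin; KD is horizontal with |KD| = 47.1 and D on the +x side, so D = (47.1, 0.00). Since A1 is tangent to KD there, WD ⟂ KD, so W = D + (0, -6.8) = (47.1, -6.80). Since WZ ⟂ ZF (tangency), |WF| = √(6.8² + 30.3²) = 31.1 regardless of where Z sits on A1. So F lies on both circle(K, 41.97) and circle(W, 31.1); the below-KD intersection is F = (28.0, -31.3). Z is the foot of the tangent from F: Z = (41.0, -3.89).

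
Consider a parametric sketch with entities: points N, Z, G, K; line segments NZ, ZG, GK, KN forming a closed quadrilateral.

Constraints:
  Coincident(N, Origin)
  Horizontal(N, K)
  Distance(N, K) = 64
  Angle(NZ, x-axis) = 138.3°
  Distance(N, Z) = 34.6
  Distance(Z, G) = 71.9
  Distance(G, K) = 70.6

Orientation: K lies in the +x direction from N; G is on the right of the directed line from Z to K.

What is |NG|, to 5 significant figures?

41.669

N is at the origin; N and K share the same y with |NK| = 64.0 and K in +x, so K = (64.0, 0). NZ runs at 138.3° with |NZ| = 34.6, so Z = (-25.834, 23.017). G is determined by |ZG| = 71.9 and |GK| = 70.6 together: it lies at the intersection of circle(Z, 71.9) and circle(K, 70.6). With |ZK| = 92.735, the foot of the radical line on ZK is 47.367 from Z and the perpendicular offset is √(71.9² − 47.367²) = 54.093. Taking the right-of-ZK solution: G = (6.6249, -41.139).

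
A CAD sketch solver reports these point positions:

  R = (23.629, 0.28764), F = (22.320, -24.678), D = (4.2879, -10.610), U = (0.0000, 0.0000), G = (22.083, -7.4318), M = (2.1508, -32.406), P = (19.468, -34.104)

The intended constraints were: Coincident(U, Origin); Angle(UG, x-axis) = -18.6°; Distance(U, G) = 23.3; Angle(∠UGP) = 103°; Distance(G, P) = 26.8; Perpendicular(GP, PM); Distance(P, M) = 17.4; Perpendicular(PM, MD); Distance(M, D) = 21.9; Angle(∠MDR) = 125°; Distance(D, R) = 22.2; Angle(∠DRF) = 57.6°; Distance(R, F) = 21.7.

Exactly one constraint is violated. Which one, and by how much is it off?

Distance(R, F) = 21.7 — off by 3.30.

U = (0.00, 0.00) ✓; UG at -18.60° ✓; |UG| = 23.30 ✓; ∠UGP = 103.0° ✓; |GP| = 26.80 ✓; ∠(GP, PM) = 90.00° ✓; |PM| = 17.40 ✓; ∠(PM, MD) = 90.00° ✓; |MD| = 21.90 ✓; ∠MDR = 125.0° ✓; |DR| = 22.20 ✓; ∠DRF = 57.60° ✓; |RF| = 25.00 ✗.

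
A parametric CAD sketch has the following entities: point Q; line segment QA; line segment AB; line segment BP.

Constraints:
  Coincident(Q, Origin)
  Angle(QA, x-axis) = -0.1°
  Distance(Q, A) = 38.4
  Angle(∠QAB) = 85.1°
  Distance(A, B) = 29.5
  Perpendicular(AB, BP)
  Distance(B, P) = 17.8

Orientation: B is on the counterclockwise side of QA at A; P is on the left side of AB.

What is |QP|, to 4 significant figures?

33.26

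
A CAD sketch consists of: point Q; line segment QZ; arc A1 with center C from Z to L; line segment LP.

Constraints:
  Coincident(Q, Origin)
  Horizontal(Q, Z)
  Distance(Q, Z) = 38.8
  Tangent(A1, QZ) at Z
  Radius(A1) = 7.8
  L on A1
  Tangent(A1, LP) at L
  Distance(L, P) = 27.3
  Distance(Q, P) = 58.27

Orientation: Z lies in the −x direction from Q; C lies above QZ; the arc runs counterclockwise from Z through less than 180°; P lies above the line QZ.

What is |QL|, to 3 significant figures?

34.3

Q is at the origin; Q and Z share the same y with |QZ| = 38.8 and Z on the −x side, so Z = (-38.8, 0.00). The tangent condition forces CZ to be normal to QZ, so C = Z + (0, 7.8) = (-38.8, 7.80). Since CL ⟂ LP (tangency), |CP| = √(7.8² + 27.3²) = 28.4 regardless of where L sits on A1. So P lies on both circle(Q, 58.27) and circle(C, 28.4); the above-QZ intersection is P = (-46.5, 35.1). L is the foot of the tangent from P: L = (-32.2, 11.9).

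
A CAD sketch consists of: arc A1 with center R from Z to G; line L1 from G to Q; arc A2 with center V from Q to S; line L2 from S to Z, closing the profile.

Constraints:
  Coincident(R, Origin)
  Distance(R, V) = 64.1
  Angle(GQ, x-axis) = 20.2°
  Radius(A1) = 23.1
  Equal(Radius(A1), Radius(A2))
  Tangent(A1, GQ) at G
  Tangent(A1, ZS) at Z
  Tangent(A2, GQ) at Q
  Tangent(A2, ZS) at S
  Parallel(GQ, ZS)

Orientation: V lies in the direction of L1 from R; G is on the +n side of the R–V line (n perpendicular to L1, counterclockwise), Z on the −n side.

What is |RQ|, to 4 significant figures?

68.14

The slot axis is L1's direction at 20.2°, so u = (cos 20.2°, sin 20.2°) = (0.9385, 0.3453) and n = (−sin 20.2°, cos 20.2°) = (-0.3453, 0.9385). R is at the origin and V lies 64.1 along u from R, so V = 64.1·u = (60.16, 22.13). Tangency of A1 to both parallel lines with radius 23.1 puts G and Z at R ± 23.1·n: G = (-7.976, 21.68), Z = (7.976, -21.68). Equal radii place Q and S the same way about V: Q = V + 23.1·n = (52.18, 43.81), S = V − 23.1·n = (68.13, 0.4544). Then |RQ| = |Q − R| = 68.14.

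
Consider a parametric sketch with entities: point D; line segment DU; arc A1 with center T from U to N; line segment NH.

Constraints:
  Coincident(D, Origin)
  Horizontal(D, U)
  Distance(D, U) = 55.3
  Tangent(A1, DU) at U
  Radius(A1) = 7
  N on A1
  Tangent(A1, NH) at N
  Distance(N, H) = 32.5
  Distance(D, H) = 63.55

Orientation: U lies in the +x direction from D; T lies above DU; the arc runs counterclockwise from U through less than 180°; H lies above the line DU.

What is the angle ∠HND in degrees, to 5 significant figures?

76.801°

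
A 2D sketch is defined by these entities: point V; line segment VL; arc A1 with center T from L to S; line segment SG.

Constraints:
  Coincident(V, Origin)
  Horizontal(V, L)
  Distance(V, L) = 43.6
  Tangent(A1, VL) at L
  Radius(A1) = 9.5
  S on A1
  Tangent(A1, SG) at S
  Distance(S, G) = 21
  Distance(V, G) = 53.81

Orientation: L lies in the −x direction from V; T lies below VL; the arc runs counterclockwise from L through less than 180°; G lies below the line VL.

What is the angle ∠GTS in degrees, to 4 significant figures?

65.66°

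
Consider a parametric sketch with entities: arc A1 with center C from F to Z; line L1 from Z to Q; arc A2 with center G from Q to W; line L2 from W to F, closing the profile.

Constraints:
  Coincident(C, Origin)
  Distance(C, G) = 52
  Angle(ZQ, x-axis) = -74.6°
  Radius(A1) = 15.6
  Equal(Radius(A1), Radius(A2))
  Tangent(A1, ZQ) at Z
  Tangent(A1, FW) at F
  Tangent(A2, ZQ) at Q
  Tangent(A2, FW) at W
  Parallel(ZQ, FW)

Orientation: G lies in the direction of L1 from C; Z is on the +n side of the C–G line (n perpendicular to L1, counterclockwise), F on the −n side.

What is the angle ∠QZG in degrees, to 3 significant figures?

16.7°

The slot axis is L1's direction at -74.6°, so u = (cos -74.6°, sin -74.6°) = (0.266, -0.964) and n = (−sin -74.6°, cos -74.6°) = (0.964, 0.266). C is at the origin and G lies 52.0 along u from C, so G = 52.0·u = (13.8, -50.1). Tangency of A1 to both parallel lines with radius 15.6 puts Z and F at C ± 15.6·n: Z = (15.0, 4.14), F = (-15.0, -4.14). Equal radii place Q and W the same way about G: Q = G + 15.6·n = (28.8, -46.0), W = G − 15.6·n = (-1.23, -54.3). Then cos ∠QZG = ZQ·ZG / (|ZQ||ZG|), giving 16.7°.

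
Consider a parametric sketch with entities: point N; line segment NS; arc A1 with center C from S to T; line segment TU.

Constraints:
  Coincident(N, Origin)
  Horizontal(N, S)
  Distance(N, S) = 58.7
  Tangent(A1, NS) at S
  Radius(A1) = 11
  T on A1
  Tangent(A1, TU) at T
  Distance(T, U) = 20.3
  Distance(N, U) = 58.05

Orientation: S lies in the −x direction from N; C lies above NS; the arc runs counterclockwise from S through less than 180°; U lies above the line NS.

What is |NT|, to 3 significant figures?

49.1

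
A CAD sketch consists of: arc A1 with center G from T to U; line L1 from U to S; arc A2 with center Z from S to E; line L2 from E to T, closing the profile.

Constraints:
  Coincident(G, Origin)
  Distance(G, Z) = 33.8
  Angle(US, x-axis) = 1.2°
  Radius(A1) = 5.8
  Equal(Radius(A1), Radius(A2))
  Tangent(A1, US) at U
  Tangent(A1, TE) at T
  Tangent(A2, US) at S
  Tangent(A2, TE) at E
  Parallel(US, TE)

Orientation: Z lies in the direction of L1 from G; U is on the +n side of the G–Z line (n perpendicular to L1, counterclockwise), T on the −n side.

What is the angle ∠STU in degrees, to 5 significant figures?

71.058°

Tangency of A1 to both parallel lines with radius 5.8 puts U and T at G ± 5.8·n: U = (-0.12147, 5.7987), T = (0.12147, -5.7987). Equal radii place S and E the same way about Z: S = Z + 5.8·n = (33.671, 6.5066), E = Z − 5.8·n = (33.914, -5.0909). Then cos ∠STU = TS·TU / (|TS||TU|), giving 71.058°.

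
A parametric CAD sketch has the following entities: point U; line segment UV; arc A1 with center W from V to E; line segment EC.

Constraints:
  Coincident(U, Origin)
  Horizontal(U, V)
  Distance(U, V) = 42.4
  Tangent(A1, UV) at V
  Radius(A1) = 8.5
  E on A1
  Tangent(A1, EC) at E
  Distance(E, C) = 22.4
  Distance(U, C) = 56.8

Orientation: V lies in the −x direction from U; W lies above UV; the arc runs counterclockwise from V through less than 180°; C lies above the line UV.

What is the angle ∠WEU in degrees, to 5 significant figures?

128.15°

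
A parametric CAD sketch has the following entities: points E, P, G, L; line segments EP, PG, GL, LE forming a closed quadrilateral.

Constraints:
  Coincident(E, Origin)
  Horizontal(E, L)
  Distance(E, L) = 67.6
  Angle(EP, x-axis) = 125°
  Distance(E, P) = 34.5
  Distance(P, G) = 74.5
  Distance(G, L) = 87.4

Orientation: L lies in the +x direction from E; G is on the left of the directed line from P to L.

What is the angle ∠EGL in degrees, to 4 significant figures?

45.59°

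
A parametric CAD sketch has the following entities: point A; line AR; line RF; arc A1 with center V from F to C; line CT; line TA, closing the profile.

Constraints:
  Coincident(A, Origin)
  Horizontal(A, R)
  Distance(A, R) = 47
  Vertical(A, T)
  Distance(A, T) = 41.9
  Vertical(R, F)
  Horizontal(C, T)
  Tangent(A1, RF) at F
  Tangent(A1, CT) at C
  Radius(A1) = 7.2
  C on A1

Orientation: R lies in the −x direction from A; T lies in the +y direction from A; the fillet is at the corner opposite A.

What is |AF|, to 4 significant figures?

58.42

A is at the origin; AR is horizontal with |AR| = 47.0 and R on the −x side, so R = (-47.00, 0.000). AT is vertical with |AT| = 41.9 and T on the +y side, so T = (0.000, 41.90). The virtual corner opposite A is at (-47.00, 41.90). The tangent condition forces VF to be normal to RF and the tangent condition forces VC to be normal to CT, with radius 7.2, so the center V sits 7.2 in from both sides at V = (-39.80, 34.70). That places the tangent points at F = (-47.00, 34.70) on RF and C = (-39.80, 41.90) on CT. Then |AF| = |F − A| = 58.42.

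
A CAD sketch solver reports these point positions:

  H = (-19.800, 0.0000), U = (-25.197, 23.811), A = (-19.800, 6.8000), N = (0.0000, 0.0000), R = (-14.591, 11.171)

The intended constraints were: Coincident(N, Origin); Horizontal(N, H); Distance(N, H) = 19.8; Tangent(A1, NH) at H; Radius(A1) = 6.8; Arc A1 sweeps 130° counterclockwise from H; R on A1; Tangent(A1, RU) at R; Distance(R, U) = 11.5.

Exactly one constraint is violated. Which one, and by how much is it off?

Distance(R, U) = 11.5 — off by 5.00.

N = (0.00, 0.00) ✓; N.y = 0.00, H.y = 0.00 ✓; |NH| = 19.80 ✓; ∠(AH, HN) = 90.00° ✓; |AH| = 6.800 ✓; bearing(A→R) − bearing(A→H) = 130.0° ✓; |AR| = 6.800 ✓; ∠(AR, RU) = 90.00° ✓; |RU| = 16.50 ✗.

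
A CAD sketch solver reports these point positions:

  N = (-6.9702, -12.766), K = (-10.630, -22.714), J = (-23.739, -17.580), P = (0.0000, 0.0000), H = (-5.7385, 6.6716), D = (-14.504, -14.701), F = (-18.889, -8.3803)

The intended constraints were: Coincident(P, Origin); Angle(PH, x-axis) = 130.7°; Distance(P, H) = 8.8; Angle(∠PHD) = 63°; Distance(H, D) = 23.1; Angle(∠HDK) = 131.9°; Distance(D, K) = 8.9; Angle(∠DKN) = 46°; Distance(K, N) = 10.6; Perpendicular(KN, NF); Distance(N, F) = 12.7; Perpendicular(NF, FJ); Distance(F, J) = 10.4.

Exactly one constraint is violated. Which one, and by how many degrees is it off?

Perpendicular(NF, FJ) — off by 7.60°.

P = (0.00, 0.00) ✓; PH at 130.7° ✓; |PH| = 8.800 ✓; ∠PHD = 63.00° ✓; |HD| = 23.10 ✓; ∠HDK = 131.9° ✓; |DK| = 8.900 ✓; ∠DKN = 46.00° ✓; |KN| = 10.60 ✓; ∠(KN, NF) = 90.00° ✓; |NF| = 12.70 ✓; ∠(NF, FJ) = 82.40° ✗; |FJ| = 10.40 ✓.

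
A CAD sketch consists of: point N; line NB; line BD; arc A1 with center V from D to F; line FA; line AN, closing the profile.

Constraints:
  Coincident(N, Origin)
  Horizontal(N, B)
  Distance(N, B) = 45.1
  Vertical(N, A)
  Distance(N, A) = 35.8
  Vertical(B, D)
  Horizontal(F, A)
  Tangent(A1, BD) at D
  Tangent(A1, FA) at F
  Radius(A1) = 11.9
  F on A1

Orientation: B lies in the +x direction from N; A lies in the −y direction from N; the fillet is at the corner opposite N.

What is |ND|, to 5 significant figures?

51.041

The virtual corner opposite N is at (45.100, -35.800). The tangent condition forces VD to be normal to BD and the tangent condition forces VF to be normal to FA, with radius 11.9, so the center V sits 11.9 in from both sides at V = (33.200, -23.900). That places the tangent points at D = (45.100, -23.900) on BD and F = (33.200, -35.800) on FA. Then |ND| = |D − N| = 51.041.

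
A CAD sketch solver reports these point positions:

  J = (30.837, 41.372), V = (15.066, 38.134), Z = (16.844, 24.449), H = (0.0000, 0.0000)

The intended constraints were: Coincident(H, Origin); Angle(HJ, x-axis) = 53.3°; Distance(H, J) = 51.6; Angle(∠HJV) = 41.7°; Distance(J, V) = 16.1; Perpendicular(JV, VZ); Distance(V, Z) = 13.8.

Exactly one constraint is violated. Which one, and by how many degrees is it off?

Perpendicular(JV, VZ) — off by 4.20°.

H = (0.00, 0.00) ✓; HJ at 53.30° ✓; |HJ| = 51.60 ✓; ∠HJV = 41.70° ✓; |JV| = 16.10 ✓; ∠(JV, VZ) = 85.80° ✗; |VZ| = 13.80 ✓.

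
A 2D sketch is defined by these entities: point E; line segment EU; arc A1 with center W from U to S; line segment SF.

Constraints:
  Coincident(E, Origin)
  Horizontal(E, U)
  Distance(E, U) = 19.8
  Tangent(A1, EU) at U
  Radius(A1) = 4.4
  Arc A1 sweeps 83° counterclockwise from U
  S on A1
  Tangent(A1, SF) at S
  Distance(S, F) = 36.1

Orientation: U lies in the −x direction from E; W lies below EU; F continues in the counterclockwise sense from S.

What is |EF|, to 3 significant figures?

48.9

E is at the origin; E and U share the same y with |EU| = 19.8 and U on the −x side, so U = (-19.8, 0.00). The tangent condition forces WU to be normal to EU, so W = U + (0, -4.4) = (-19.8, -4.40). On A1, U sits at bearing 90° from W; an 83° counterclockwise sweep puts S at bearing 173°, so S = W + 4.4·(cos 173°, sin 173°) = (-24.2, -3.86). Since A1 is tangent to SF there, WS ⟂ SF, so SF runs along (−sin 173°, cos 173°); with |SF| = 36.1, F = (-28.6, -39.7). Then |EF| = |F − E| = 48.9.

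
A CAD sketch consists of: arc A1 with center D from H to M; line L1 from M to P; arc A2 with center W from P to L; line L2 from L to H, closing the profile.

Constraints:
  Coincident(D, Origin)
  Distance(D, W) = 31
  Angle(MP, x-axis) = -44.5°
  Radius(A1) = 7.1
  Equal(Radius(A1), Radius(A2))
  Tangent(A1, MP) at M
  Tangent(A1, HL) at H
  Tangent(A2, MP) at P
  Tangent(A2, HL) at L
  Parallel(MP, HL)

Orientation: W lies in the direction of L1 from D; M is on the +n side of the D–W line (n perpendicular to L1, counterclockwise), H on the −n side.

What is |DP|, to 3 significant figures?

31.8

The slot axis is L1's direction at -44.5°, so u = (cos -44.5°, sin -44.5°) = (0.713, -0.701) and n = (−sin -44.5°, cos -44.5°) = (0.701, 0.713). D is at the origin and W lies 31.0 along u from D, so W = 31.0·u = (22.1, -21.7). Tangency of A1 to both parallel lines with radius 7.1 puts M and H at D ± 7.1·n: M = (4.98, 5.06), H = (-4.98, -5.06). Equal radii place P and L the same way about W: P = W + 7.1·n = (27.1, -16.7), L = W − 7.1·n = (17.1, -26.8). Then |DP| = |P − D| = 31.8.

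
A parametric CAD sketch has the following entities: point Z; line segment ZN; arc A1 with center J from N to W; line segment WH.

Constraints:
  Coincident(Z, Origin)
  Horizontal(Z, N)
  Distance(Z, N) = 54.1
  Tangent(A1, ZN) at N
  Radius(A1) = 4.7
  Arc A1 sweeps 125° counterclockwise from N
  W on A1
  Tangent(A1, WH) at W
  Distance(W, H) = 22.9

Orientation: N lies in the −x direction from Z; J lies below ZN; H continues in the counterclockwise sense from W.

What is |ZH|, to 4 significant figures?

51.89

On A1, N sits at bearing 90° from J; a 125° counterclockwise sweep puts W at bearing 215°, so W = J + 4.7·(cos 215°, sin 215°) = (-57.95, -7.396). A1 meets WH tangentially, so JW is at right angles to WH, so WH runs along (−sin 215°, cos 215°); with |WH| = 22.9, H = (-44.82, -26.15). Then |ZH| = |H − Z| = 51.89.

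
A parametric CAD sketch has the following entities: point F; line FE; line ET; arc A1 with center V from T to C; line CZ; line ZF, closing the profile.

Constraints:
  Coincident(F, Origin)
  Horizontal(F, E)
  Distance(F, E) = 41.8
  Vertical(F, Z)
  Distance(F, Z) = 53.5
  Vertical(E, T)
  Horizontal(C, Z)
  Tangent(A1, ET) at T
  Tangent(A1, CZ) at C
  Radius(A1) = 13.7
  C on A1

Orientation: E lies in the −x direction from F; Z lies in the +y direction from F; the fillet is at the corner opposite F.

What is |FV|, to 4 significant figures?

48.72

F and Z share the same x with |FZ| = 53.5 and Z on the +y side, so Z = (0.000, 53.50). The virtual corner opposite F is at (-41.80, 53.50). The tangent condition forces VT to be normal to ET and the tangent condition forces VC to be normal to CZ, with radius 13.7, so the center V sits 13.7 in from both sides at V = (-28.10, 39.80). Then |FV| = |V − F| = 48.72.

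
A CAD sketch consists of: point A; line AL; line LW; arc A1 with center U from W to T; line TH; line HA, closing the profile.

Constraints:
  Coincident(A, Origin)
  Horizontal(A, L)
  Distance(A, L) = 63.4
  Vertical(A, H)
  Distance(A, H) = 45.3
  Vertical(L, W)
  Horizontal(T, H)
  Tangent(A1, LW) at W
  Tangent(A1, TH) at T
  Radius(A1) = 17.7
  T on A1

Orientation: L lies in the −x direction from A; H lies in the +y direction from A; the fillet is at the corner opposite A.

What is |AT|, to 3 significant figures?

64.3

The virtual corner opposite A is at (-63.4, 45.3). Since A1 is tangent to LW there, UW ⟂ LW and the tangent condition forces UT to be normal to TH, with radius 17.7, so the center U sits 17.7 in from both sides at U = (-45.7, 27.6). That places the tangent points at W = (-63.4, 27.6) on LW and T = (-45.7, 45.3) on TH. Then |AT| = |T − A| = 64.3.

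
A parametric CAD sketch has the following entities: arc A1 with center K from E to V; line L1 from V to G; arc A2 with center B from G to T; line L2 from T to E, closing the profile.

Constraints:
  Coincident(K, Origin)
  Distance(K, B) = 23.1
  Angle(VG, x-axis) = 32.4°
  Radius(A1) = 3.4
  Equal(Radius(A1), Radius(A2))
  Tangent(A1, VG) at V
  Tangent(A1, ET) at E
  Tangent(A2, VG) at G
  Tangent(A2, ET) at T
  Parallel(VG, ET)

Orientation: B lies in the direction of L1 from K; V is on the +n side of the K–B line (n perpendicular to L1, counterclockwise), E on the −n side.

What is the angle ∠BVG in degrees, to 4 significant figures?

8.373°

Tangency of A1 to both parallel lines with radius 3.4 puts V and E at K ± 3.4·n: V = (-1.822, 2.871), E = (1.822, -2.871). Equal radii place G and T the same way about B: G = B + 3.4·n = (17.68, 15.25), T = B − 3.4·n = (21.33, 9.507). Then cos ∠BVG = VB·VG / (|VB||VG|), giving 8.373°.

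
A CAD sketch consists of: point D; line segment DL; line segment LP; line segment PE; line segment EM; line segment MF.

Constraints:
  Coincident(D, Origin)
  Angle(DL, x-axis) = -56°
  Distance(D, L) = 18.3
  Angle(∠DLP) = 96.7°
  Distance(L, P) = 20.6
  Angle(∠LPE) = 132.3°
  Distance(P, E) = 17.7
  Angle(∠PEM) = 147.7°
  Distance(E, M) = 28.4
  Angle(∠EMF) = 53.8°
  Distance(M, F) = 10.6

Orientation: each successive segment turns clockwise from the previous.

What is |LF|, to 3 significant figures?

45.9

D is at the origin; DL runs at -56.0° with length 18.3, so L = (10.2, -15.2). ∠DLP = 96.7° gives LP at -139° from the x-axis; with |LP| = 20.6, P = (-5.38, -28.6). ∠LPE = 132.3° gives PE at 173° from the x-axis; with |PE| = 17.7, E = (-23.0, -26.4). ∠PEM = 147.7° gives EM at 141° from the x-axis; with |EM| = 28.4, M = (-44.9, -8.46). ∠EMF = 53.8° gives MF at 14.5° from the x-axis; with |MF| = 10.6, F = (-34.7, -5.81). Then |LF| = |F − L| = 45.9.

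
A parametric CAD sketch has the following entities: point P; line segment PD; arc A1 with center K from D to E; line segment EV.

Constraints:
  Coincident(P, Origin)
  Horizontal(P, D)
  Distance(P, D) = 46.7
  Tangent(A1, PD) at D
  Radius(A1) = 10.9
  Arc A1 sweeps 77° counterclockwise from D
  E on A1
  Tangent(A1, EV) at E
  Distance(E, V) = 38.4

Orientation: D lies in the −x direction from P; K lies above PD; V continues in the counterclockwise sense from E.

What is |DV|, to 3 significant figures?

49.7

P is at the origin; PD is horizontal with |PD| = 46.7 and D on the −x side, so D = (-46.7, 0.00). The tangent condition forces KD to be normal to PD, so K = D + (0, 10.9) = (-46.7, 10.9). On A1, D sits at bearing -90° from K; a 77° counterclockwise sweep puts E at bearing -13°, so E = K + 10.9·(cos -13°, sin -13°) = (-36.1, 8.45). A1 meets EV tangentially, so KE is at right angles to EV, so EV runs along (−sin -13°, cos -13°); with |EV| = 38.4, V = (-27.4, 45.9). Then |DV| = |V − D| = 49.7.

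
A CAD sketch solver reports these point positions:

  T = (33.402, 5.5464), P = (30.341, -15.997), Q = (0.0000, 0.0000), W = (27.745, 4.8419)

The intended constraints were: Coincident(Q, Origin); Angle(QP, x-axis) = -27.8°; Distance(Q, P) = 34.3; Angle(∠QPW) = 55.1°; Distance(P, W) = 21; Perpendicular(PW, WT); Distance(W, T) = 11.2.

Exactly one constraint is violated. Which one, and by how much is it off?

Distance(W, T) = 11.2 — off by 5.50.

Q = (0.00, 0.00) ✓; QP at -27.80° ✓; |QP| = 34.30 ✓; ∠QPW = 55.10° ✓; |PW| = 21.00 ✓; ∠(PW, WT) = 90.00° ✓; |WT| = 5.701 ✗.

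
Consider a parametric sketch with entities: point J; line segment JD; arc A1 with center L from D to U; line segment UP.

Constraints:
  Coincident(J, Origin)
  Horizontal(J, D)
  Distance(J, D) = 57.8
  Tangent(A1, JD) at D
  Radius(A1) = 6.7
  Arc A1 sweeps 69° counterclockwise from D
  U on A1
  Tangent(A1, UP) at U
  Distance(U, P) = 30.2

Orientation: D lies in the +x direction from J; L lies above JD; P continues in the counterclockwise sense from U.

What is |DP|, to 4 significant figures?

36.71

On A1, D sits at bearing -90° from L; a 69° counterclockwise sweep puts U at bearing -21°, so U = L + 6.7·(cos -21°, sin -21°) = (64.05, 4.299). The tangent condition forces LU to be normal to UP, so UP runs along (−sin -21°, cos -21°); with |UP| = 30.2, P = (74.88, 32.49). Then |DP| = |P − D| = 36.71.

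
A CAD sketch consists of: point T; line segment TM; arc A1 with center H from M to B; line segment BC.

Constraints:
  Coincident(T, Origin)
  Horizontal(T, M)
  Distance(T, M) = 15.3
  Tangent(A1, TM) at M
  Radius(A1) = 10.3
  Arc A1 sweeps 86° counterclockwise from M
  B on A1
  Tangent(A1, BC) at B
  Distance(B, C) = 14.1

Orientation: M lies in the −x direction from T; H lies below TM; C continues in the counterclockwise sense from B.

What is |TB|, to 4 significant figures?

27.31

T is at the origin; TM is horizontal with |TM| = 15.3 and M on the −x side, so M = (-15.30, 0.000). A1 meets TM tangentially, so HM is at right angles to TM, so H = M + (0, -10.3) = (-15.30, -10.30). On A1, M sits at bearing 90° from H; an 86° counterclockwise sweep puts B at bearing 176°, so B = H + 10.3·(cos 176°, sin 176°) = (-25.57, -9.582). Then |TB| = |B − T| = 27.31.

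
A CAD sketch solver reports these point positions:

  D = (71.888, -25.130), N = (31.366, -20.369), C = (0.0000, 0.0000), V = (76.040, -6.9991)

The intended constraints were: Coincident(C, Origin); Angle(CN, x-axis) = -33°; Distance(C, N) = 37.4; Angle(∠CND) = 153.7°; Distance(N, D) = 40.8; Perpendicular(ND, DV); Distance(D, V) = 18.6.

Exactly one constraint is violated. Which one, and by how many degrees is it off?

Perpendicular(ND, DV) — off by 6.20°.

C = (0.00, 0.00) ✓; CN at -33.00° ✓; |CN| = 37.40 ✓; ∠CND = 153.7° ✓; |ND| = 40.80 ✓; ∠(ND, DV) = 83.80° ✗; |DV| = 18.60 ✓.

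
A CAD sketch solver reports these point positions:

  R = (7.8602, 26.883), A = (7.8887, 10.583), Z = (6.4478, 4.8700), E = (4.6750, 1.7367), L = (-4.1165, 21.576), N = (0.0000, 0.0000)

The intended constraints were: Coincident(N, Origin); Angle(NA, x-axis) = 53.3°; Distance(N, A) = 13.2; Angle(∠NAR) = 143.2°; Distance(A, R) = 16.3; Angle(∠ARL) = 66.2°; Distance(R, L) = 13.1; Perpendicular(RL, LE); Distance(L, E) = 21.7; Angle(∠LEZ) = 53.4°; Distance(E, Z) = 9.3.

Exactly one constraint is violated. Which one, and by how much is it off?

Distance(E, Z) = 9.3 — off by 5.70.

N = (0.00, 0.00) ✓; NA at 53.30° ✓; |NA| = 13.20 ✓; ∠NAR = 143.2° ✓; |AR| = 16.30 ✓; ∠ARL = 66.20° ✓; |RL| = 13.10 ✓; ∠(RL, LE) = 90.00° ✓; |LE| = 21.70 ✓; ∠LEZ = 53.40° ✓; |EZ| = 3.600 ✗.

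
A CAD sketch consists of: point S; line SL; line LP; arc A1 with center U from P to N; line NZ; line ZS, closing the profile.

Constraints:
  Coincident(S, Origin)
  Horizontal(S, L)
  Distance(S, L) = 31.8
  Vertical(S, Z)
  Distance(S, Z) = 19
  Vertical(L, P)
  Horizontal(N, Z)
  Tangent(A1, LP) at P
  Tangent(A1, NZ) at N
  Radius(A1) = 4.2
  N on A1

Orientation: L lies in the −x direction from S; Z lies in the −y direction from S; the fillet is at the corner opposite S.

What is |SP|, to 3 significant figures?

35.1

The virtual corner opposite S is at (-31.8, -19.0). The tangent condition forces UP to be normal to LP and A1 meets NZ tangentially, so UN is at right angles to NZ, with radius 4.2, so the center U sits 4.2 in from both sides at U = (-27.6, -14.8). That places the tangent points at P = (-31.8, -14.8) on LP and N = (-27.6, -19.0) on NZ. Then |SP| = |P − S| = 35.1.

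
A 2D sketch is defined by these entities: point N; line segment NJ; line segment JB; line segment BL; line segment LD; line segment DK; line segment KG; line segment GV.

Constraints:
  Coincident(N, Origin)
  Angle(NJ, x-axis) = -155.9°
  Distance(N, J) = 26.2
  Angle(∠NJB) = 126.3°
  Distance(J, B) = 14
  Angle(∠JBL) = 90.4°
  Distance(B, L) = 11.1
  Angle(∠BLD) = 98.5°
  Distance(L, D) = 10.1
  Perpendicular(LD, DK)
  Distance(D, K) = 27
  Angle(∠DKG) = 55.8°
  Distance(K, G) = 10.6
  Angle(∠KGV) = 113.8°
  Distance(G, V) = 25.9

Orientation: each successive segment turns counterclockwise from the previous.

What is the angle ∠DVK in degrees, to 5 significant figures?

35.293°

∠DKG = 55.8° gives KG at -76.900° from the x-axis; with |KG| = 10.6, G = (-35.193, -17.985). ∠KGV = 113.8° gives GV at -10.700° from the x-axis; with |GV| = 25.9, V = (-9.7437, -22.794). Then cos ∠DVK = VD·VK / (|VD||VK|), giving 35.293°.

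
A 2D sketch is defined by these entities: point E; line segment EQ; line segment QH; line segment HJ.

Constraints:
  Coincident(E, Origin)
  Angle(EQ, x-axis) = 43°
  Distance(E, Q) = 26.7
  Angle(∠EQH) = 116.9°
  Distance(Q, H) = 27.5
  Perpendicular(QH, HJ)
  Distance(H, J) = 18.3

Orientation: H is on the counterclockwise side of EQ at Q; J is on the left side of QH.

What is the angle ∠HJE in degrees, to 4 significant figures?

97.93°

E is at the origin; EQ runs at 43.0° with length 26.7, so Q = 26.7·(cos 43.0°, sin 43.0°) = (19.53, 18.21). ∠EQH = 116.9°, so QH runs at 43.0° + (180° − 116.9°) = 106.1° from the x-axis; with |QH| = 27.5, H = Q + 27.5·(cos 106.1°, sin 106.1°) = (11.90, 44.63). QH is perpendicular to HJ; with |HJ| = 18.3 on the left of QH, J = H + 18.3·(-0.9608, -0.2773) = (-5.681, 39.56). Then cos ∠HJE = JH·JE / (|JH||JE|), giving 97.93°.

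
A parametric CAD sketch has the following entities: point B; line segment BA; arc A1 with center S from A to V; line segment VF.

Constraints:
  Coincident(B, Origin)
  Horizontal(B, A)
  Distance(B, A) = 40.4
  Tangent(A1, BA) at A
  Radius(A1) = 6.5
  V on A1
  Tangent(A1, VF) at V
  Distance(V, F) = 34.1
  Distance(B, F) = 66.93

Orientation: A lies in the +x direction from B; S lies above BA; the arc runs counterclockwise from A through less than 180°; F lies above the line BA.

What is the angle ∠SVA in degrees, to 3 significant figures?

52.2°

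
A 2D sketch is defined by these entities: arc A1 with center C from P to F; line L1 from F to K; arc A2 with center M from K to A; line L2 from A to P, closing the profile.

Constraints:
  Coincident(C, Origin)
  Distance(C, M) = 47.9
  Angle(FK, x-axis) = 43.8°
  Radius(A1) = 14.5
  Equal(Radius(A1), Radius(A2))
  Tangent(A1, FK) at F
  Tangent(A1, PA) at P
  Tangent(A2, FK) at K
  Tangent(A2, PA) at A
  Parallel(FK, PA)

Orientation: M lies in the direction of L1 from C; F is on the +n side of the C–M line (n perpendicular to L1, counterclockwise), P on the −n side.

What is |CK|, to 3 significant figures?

50.0

The slot axis is L1's direction at 43.8°, so u = (cos 43.8°, sin 43.8°) = (0.722, 0.692) and n = (−sin 43.8°, cos 43.8°) = (-0.692, 0.722). C is at the origin and M lies 47.9 along u from C, so M = 47.9·u = (34.6, 33.2). Tangency of A1 to both parallel lines with radius 14.5 puts F and P at C ± 14.5·n: F = (-10.0, 10.5), P = (10.0, -10.5). Equal radii place K and A the same way about M: K = M + 14.5·n = (24.5, 43.6), A = M − 14.5·n = (44.6, 22.7). Then |CK| = |K − C| = 50.0.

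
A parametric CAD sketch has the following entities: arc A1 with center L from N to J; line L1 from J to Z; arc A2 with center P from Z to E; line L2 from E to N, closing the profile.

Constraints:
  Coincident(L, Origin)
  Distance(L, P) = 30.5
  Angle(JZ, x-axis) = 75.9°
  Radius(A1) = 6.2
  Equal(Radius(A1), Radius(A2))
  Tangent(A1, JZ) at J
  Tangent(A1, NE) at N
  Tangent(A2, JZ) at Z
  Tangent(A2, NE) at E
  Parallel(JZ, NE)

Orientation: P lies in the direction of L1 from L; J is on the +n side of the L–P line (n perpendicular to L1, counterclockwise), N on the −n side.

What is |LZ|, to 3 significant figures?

31.1

The slot axis is L1's direction at 75.9°, so u = (cos 75.9°, sin 75.9°) = (0.244, 0.970) and n = (−sin 75.9°, cos 75.9°) = (-0.970, 0.244). L is at the origin and P lies 30.5 along u from L, so P = 30.5·u = (7.43, 29.6). Tangency of A1 to both parallel lines with radius 6.2 puts J and N at L ± 6.2·n: J = (-6.01, 1.51), N = (6.01, -1.51). Equal radii place Z and E the same way about P: Z = P + 6.2·n = (1.42, 31.1), E = P − 6.2·n = (13.4, 28.1). Then |LZ| = |Z − L| = 31.1.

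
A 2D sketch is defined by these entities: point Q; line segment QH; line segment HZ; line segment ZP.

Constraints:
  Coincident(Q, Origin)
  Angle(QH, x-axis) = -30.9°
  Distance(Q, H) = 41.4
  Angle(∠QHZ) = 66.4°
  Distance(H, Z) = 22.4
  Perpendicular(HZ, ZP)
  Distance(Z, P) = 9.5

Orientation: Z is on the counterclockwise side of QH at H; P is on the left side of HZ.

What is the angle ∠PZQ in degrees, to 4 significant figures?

8.730°

Q is at the origin; QH runs at -30.9° with length 41.4, so H = 41.4·(cos -30.9°, sin -30.9°) = (35.52, -21.26). ∠QHZ = 66.4°, so HZ runs at -30.9° + (180° − 66.4°) = 82.70° from the x-axis; with |HZ| = 22.4, Z = H + 22.4·(cos 82.70°, sin 82.70°) = (38.37, 0.9578). HZ ⟂ ZP; with |ZP| = 9.5 on the left of HZ, P = Z + 9.5·(-0.9919, 0.1271) = (28.95, 2.165). Then cos ∠PZQ = ZP·ZQ / (|ZP||ZQ|), giving 8.730°.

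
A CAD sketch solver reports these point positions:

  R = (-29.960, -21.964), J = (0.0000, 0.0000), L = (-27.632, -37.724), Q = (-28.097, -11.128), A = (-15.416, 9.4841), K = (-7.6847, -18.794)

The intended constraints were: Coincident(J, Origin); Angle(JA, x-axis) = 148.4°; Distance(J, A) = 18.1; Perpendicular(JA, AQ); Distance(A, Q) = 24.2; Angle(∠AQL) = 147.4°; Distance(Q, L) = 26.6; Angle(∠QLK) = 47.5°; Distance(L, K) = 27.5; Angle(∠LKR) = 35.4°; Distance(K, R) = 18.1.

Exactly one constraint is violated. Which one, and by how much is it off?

Distance(K, R) = 18.1 — off by 4.40.

J = (0.00, 0.00) ✓; JA at 148.4° ✓; |JA| = 18.10 ✓; ∠(JA, AQ) = 90.00° ✓; |AQ| = 24.20 ✓; ∠AQL = 147.4° ✓; |QL| = 26.60 ✓; ∠QLK = 47.50° ✓; |LK| = 27.50 ✓; ∠LKR = 35.40° ✓; |KR| = 22.50 ✗.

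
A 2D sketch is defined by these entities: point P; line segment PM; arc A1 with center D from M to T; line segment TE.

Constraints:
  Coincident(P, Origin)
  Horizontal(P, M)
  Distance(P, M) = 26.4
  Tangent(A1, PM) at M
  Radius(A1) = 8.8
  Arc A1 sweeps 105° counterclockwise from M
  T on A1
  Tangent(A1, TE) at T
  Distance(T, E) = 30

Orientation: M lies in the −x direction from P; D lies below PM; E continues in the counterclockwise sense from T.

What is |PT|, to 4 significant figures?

36.62

Tangency of A1 to PM means the radius DM is perpendicular to PM, so D = M + (0, -8.8) = (-26.40, -8.800). On A1, M sits at bearing 90° from D; a 105° counterclockwise sweep puts T at bearing 195°, so T = D + 8.8·(cos 195°, sin 195°) = (-34.90, -11.08). Then |PT| = |T − P| = 36.62.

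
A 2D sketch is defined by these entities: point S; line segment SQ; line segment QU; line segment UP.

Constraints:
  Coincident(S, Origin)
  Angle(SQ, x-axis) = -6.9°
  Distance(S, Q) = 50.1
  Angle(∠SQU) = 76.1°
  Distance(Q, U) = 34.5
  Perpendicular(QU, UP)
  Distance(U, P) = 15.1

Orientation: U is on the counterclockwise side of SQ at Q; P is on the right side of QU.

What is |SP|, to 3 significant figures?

67.6

∠SQU = 76.1°, so QU runs at -6.9° + (180° − 76.1°) = 97.0° from the x-axis; with |QU| = 34.5, U = Q + 34.5·(cos 97.0°, sin 97.0°) = (45.5, 28.2). QU is perpendicular to UP; with |UP| = 15.1 on the right of QU, P = U + 15.1·(0.993, 0.122) = (60.5, 30.1). Then |SP| = |P − S| = 67.6.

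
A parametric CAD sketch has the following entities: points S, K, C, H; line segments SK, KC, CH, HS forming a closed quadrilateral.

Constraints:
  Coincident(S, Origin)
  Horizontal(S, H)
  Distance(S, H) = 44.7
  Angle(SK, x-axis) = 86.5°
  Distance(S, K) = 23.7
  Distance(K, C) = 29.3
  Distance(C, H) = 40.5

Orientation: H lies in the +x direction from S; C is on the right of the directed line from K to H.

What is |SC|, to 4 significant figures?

7.135

S is at the origin; S and H share the same y with |SH| = 44.7 and H in +x, so H = (44.7, 0). SK runs at 86.5° with |SK| = 23.7, so K = (1.447, 23.66). C is determined by |KC| = 29.3 and |CH| = 40.5 together: it lies at the intersection of circle(K, 29.3) and circle(H, 40.5). With |KH| = 49.30, the foot of the radical line on KH is 16.72 from K and the perpendicular offset is √(29.3² − 16.72²) = 24.06. Taking the right-of-KH solution: C = (4.572, -5.477).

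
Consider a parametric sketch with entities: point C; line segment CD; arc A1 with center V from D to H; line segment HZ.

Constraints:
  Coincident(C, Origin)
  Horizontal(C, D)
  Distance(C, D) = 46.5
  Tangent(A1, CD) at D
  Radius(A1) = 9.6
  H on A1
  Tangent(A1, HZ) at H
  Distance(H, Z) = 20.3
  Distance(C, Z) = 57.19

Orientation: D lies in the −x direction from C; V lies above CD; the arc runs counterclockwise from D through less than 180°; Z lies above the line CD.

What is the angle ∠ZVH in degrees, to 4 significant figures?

64.69°

Checks: C.y = 0.00, D.y = 0.00 ✓; |VH| = 9.600 ✓; ∠(VH, HZ) = 90.00° ✓; |HZ| = 20.30 ✓; |CZ| = 57.19 ✓.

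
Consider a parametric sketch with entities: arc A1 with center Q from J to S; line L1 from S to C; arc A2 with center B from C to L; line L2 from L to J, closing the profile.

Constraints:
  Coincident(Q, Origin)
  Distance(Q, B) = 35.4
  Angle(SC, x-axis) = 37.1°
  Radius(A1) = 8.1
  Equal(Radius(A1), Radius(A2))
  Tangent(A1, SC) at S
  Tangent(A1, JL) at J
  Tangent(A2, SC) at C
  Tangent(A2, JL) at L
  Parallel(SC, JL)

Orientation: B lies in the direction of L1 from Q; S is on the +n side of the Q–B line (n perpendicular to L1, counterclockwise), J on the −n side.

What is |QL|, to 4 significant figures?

36.31

The slot axis is L1's direction at 37.1°, so u = (cos 37.1°, sin 37.1°) = (0.7976, 0.6032) and n = (−sin 37.1°, cos 37.1°) = (-0.6032, 0.7976). Q is at the origin and B lies 35.4 along u from Q, so B = 35.4·u = (28.23, 21.35). Tangency of A1 to both parallel lines with radius 8.1 puts S and J at Q ± 8.1·n: S = (-4.886, 6.460), J = (4.886, -6.460). Equal radii place C and L the same way about B: C = B + 8.1·n = (23.35, 27.81), L = B − 8.1·n = (33.12, 14.89). Then |QL| = |L − Q| = 36.31.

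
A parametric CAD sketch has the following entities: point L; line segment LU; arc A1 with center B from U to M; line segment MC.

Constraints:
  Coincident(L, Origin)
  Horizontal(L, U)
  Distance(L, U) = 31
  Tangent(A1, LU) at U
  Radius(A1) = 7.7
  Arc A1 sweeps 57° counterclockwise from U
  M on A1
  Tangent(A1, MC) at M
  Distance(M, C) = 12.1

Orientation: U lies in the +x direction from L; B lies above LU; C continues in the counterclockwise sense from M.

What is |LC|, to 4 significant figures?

46.12

L is at the origin; L and U share the same y with |LU| = 31.0 and U on the +x side, so U = (31.00, 0.000). A1 meets LU tangentially, so BU is at right angles to LU, so B = U + (0, 7.7) = (31.00, 7.700). On A1, U sits at bearing -90° from B; a 57° counterclockwise sweep puts M at bearing -33°, so M = B + 7.7·(cos -33°, sin -33°) = (37.46, 3.506). Tangency of A1 to MC means the radius BM is perpendicular to MC, so MC runs along (−sin -33°, cos -33°); with |MC| = 12.1, C = (44.05, 13.65). Then |LC| = |C − L| = 46.12.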